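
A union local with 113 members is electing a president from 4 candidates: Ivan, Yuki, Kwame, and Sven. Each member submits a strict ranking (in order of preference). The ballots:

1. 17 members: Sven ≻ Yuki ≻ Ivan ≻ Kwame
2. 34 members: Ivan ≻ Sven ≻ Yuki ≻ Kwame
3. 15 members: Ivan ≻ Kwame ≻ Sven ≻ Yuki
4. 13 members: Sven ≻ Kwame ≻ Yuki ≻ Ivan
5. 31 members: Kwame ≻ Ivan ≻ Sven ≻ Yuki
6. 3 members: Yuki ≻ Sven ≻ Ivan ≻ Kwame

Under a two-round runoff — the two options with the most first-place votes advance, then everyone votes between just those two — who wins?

Round 1 first-place votes: Ivan 49, Yuki 3, Kwame 31, Sven 30.
Ivan and Kwame advance.
Runoff: Ivan is preferred to Kwame by 69 voters; Kwame by 44.
Ivan wins the runoff.

Ivan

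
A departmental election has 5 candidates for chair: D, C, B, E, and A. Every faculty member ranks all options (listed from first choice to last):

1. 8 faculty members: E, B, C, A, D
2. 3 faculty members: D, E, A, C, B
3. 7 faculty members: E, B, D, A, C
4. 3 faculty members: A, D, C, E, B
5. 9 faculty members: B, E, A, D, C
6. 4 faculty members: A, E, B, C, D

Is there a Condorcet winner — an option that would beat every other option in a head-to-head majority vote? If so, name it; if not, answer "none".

E

E vs D: 28–6 for E.
E vs C: 31–3 for E.
E vs B: 25–9 for E.
E vs A: 27–7 for E.
E beats every other option head-to-head.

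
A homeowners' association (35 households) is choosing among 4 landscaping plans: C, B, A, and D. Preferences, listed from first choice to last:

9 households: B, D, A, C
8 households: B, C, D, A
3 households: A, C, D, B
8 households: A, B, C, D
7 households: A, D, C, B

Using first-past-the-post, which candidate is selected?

First-place votes: C 0, B 17, A 18, D 0.
A has the most first-place votes.

A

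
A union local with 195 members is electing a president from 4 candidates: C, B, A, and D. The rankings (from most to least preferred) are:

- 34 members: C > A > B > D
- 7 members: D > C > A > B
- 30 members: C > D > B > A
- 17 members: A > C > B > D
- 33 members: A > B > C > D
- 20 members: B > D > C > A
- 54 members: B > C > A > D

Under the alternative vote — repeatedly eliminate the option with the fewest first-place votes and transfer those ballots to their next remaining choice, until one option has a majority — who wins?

Round 1: C 64, B 74, A 50, D 7. Eliminate D.
Round 2: C 71, B 74, A 50. Eliminate A.
Round 3: C 88, B 107. B has a majority.

B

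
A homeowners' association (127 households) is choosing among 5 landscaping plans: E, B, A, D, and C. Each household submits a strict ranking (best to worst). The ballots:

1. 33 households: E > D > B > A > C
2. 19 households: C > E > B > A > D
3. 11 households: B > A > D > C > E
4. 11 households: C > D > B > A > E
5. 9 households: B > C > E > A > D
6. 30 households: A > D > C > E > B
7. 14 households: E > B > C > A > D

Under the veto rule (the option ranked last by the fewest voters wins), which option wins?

A

Last-place votes: E 22, B 30, A 0, D 42, C 33.
A is ranked last by the fewest voters, so A wins.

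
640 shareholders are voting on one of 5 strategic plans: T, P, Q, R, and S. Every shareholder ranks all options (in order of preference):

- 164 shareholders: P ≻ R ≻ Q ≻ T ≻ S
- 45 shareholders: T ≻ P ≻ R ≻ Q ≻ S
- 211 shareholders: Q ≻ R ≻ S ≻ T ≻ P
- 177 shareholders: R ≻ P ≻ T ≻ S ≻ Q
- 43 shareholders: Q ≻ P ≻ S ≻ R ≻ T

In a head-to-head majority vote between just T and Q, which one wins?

Q

Voters preferring T to Q: 222; preferring Q to T: 418.
Q wins the head-to-head.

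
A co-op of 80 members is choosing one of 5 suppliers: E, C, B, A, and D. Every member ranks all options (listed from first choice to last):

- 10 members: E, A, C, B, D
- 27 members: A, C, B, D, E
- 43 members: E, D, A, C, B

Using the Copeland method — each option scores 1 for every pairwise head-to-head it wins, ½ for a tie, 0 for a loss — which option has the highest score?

E: beats C, B, A, and D → score 4.
C: beats B; loses to E, A, and D → score 1.
B: loses to E, C, A, and D → score 0.
A: beats C and B; loses to E and D → score 2.
D: beats C, B, and A; loses to E → score 3.
E has the best pairwise record.

E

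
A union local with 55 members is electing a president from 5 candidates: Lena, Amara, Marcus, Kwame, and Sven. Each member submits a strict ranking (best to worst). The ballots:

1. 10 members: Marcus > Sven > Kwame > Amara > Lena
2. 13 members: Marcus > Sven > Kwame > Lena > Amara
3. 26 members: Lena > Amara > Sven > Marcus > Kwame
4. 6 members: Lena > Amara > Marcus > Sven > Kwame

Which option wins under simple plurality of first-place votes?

Lena

First-place votes: Lena 32, Amara 0, Marcus 23, Kwame 0, Sven 0.
Lena has the most first-place votes.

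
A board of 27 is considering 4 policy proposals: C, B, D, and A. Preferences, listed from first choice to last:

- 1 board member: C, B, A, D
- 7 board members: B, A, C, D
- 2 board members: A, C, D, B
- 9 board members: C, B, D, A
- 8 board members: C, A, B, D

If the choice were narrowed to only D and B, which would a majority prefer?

Voters preferring D to B: 2; preferring B to D: 25.
B wins the head-to-head.

B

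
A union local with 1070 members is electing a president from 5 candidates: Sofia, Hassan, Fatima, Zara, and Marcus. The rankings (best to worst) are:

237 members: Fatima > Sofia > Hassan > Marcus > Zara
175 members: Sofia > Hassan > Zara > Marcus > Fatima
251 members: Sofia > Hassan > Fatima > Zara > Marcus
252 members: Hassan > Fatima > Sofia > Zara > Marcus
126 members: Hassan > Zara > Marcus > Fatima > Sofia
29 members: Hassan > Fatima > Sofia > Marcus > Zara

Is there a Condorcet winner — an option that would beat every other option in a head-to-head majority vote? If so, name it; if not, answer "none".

Checking pairwise contests:
Fatima beats Sofia 644–426.
Sofia beats Hassan 663–407.
Hassan beats Fatima 833–237.
Sofia beats Zara 944–126.
Sofia beats Marcus 944–126.
Every option loses at least one head-to-head, so there is no Condorcet winner.

none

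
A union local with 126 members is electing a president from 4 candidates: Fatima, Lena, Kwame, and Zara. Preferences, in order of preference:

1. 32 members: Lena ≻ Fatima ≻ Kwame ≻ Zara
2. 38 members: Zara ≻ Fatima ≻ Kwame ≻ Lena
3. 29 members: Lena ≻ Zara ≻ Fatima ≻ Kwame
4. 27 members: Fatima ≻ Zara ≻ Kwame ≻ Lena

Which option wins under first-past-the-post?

Lena

First-place votes: Fatima 27, Lena 61, Kwame 0, Zara 38.
Lena has the most first-place votes.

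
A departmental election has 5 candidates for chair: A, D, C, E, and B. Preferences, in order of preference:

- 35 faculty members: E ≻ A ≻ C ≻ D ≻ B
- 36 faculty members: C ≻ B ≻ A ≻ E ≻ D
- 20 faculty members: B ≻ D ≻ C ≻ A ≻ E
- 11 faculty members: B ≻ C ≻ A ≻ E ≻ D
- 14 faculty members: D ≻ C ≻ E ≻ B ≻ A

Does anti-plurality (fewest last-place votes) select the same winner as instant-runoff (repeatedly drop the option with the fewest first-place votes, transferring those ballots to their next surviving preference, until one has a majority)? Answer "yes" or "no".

Anti-plurality — last-place votes: A 14, D 47, C 0, E 20, B 35. Winner: C.
Instant-runoff — R1 A 0, D 14, C 36, E 35, B 31 (A out); R2 D 14, C 36, E 35, B 31 (D out); R3 C 50, E 35, B 31 (B out); R4 C 81, E 35 (C winner). Winner: C.
The two methods agree.

yes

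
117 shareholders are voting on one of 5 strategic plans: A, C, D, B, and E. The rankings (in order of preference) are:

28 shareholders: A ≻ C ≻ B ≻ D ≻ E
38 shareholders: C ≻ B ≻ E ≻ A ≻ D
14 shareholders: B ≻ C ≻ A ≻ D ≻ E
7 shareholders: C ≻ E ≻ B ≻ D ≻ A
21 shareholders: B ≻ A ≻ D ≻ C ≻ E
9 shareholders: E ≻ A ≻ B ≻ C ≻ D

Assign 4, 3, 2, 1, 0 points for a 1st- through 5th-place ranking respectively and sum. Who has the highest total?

A: 28·4 + 38·1 + 14·2 + 7·0 + 21·3 + 9·3 = 268
C: 28·3 + 38·4 + 14·3 + 7·4 + 21·1 + 9·1 = 336
D: 28·1 + 38·0 + 14·1 + 7·1 + 21·2 + 9·0 = 91
B: 28·2 + 38·3 + 14·4 + 7·2 + 21·4 + 9·2 = 342
E: 28·0 + 38·2 + 14·0 + 7·3 + 21·0 + 9·4 = 133
B has the highest Borda score (342).

B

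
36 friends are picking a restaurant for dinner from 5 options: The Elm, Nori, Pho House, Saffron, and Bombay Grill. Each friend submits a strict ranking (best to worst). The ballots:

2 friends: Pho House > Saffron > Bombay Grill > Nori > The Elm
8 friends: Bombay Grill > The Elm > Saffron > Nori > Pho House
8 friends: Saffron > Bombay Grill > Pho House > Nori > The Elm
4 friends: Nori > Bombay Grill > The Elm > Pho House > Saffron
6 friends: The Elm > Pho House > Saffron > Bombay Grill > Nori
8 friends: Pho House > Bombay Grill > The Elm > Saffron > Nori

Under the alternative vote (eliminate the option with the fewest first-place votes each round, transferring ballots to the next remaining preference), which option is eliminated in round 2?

Round 1: The Elm 6, Nori 4, Pho House 10, Saffron 8, Bombay Grill 8. Eliminate Nori.
Round 2: The Elm 6, Pho House 10, Saffron 8, Bombay Grill 12. Eliminate The Elm.

The Elm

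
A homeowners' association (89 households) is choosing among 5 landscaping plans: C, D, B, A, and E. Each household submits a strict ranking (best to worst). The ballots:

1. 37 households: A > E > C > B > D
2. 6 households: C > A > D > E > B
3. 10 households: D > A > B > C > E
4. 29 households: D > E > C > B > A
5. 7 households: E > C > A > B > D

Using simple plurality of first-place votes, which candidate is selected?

D

First-place votes: C 6, D 39, B 0, A 37, E 7.
D has the most first-place votes.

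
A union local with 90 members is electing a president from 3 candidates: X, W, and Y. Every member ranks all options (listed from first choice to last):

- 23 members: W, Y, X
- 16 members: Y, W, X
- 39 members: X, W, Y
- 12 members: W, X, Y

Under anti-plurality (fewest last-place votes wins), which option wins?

Last-place votes: X 39, W 0, Y 51.
W is ranked last by the fewest voters, so W wins.

W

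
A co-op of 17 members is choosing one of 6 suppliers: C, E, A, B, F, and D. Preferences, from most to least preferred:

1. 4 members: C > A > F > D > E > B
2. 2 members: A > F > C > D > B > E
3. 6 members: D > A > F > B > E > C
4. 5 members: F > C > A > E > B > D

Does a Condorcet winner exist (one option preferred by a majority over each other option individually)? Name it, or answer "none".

Checking pairwise contests:
F beats C 13–4.
C beats E 11–6.
C beats A 9–8.
C beats B 11–6.
A beats F 12–5.
C beats D 11–6.
Every option loses at least one head-to-head, so there is no Condorcet winner.

none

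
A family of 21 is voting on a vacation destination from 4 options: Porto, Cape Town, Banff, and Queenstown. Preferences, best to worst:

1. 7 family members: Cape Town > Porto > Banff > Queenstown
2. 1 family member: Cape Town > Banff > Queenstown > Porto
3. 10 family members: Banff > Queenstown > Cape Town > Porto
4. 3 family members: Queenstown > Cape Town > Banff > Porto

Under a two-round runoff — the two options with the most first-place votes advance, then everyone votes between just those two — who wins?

Cape Town

Round 1 first-place votes: Porto 0, Cape Town 8, Banff 10, Queenstown 3.
Banff and Cape Town advance.
Runoff: Banff is preferred to Cape Town by 10 voters; Cape Town by 11.
Cape Town wins the runoff.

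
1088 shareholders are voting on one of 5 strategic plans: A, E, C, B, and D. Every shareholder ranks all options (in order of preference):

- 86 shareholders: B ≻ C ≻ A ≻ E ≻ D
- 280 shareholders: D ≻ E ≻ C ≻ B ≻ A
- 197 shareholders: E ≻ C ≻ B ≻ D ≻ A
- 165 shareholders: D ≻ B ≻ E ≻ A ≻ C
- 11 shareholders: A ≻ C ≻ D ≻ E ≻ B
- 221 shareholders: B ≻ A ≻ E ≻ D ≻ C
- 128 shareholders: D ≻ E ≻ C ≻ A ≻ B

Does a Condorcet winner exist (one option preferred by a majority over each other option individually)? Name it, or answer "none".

D vs A: 770–318 for D.
D vs E: 584–504 for D.
D vs C: 794–294 for D.
D vs B: 584–504 for D.
D beats every other option head-to-head.

D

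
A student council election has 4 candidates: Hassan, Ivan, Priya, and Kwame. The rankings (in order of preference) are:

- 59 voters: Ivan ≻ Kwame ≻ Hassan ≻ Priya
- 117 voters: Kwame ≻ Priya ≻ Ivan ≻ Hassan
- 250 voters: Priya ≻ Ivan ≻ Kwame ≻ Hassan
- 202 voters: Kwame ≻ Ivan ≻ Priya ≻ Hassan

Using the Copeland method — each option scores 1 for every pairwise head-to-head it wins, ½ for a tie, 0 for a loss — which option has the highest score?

Hassan: loses to Ivan, Priya, and Kwame → score 0.
Ivan: beats Hassan; loses to Priya and Kwame → score 1.
Priya: beats Hassan and Ivan; loses to Kwame → score 2.
Kwame: beats Hassan, Ivan, and Priya → score 3.
Kwame has the best pairwise record.

Kwame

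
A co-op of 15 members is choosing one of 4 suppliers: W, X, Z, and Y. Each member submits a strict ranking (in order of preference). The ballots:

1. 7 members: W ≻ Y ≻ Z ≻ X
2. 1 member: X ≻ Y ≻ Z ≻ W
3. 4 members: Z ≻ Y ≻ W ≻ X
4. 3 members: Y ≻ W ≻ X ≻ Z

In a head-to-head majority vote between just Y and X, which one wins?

Voters preferring Y to X: 14; preferring X to Y: 1.
Y wins the head-to-head.

Y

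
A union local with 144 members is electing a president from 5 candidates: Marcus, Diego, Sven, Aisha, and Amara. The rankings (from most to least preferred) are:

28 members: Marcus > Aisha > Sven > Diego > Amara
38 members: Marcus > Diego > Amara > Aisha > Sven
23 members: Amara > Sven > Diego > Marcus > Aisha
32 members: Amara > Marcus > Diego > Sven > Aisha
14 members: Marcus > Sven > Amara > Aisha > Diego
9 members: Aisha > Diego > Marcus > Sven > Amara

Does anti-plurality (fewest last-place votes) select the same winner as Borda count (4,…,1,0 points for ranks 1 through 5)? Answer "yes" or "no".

yes

Anti-plurality — last-place votes: Marcus 0, Diego 14, Sven 38, Aisha 55, Amara 37. Winner: Marcus.
Borda — scores: Marcus 457, Diego 279, Sven 208, Aisha 172, Amara 324. Winner: Marcus.
The two methods agree.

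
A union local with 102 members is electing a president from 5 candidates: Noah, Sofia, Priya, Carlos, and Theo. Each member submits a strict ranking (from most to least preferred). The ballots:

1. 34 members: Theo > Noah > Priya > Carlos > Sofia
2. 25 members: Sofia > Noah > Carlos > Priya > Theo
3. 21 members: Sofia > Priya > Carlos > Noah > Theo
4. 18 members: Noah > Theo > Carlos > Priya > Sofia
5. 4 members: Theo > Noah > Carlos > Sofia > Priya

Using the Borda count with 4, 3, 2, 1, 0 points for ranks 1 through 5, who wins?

Noah

Noah: 34·3 + 25·3 + 21·1 + 18·4 + 4·3 = 282
Sofia: 34·0 + 25·4 + 21·4 + 18·0 + 4·1 = 188
Priya: 34·2 + 25·1 + 21·3 + 18·1 + 4·0 = 174
Carlos: 34·1 + 25·2 + 21·2 + 18·2 + 4·2 = 170
Theo: 34·4 + 25·0 + 21·0 + 18·3 + 4·4 = 206
Noah has the highest Borda score (282).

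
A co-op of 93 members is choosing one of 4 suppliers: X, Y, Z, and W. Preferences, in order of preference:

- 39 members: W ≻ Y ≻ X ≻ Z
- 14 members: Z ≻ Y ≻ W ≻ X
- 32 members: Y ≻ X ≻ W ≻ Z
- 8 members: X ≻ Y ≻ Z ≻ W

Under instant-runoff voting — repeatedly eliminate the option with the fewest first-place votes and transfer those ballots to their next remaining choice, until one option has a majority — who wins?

Y

Round 1: X 8, Y 32, Z 14, W 39. Eliminate X.
Round 2: Y 40, Z 14, W 39. Eliminate Z.
Round 3: Y 54, W 39. Y has a majority.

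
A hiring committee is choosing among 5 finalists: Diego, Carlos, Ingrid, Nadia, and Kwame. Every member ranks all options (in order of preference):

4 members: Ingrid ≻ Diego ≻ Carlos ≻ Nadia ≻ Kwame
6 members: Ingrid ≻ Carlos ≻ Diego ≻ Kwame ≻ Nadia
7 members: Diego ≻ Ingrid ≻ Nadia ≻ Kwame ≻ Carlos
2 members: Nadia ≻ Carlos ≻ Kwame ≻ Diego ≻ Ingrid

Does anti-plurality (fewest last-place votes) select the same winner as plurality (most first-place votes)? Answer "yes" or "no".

no

Anti-plurality — last-place votes: Diego 0, Carlos 7, Ingrid 2, Nadia 6, Kwame 4. Winner: Diego.
Plurality — first-place votes: Diego 7, Carlos 0, Ingrid 10, Nadia 2, Kwame 0. Winner: Ingrid.
The two methods disagree.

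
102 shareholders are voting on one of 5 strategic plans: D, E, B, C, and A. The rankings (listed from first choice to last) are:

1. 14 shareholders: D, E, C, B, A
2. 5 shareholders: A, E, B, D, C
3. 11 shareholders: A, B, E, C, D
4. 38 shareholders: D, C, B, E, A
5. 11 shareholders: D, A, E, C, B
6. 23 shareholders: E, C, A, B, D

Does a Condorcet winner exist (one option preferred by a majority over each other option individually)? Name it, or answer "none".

D

D vs E: 63–39 for D.
D vs B: 63–39 for D.
D vs C: 68–34 for D.
D vs A: 63–39 for D.
D beats every other option head-to-head.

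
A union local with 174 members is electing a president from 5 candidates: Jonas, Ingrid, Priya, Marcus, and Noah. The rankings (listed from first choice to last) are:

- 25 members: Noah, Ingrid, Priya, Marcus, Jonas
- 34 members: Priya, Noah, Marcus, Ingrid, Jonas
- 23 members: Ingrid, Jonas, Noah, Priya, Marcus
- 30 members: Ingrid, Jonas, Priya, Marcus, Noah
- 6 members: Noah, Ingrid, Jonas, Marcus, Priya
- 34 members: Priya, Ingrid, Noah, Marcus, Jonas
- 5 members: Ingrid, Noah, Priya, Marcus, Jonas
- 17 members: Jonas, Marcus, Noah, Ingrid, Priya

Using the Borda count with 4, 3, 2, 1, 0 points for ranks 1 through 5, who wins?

Jonas: 25·0 + 34·0 + 23·3 + 30·3 + 6·2 + 34·0 + 5·0 + 17·4 = 239
Ingrid: 25·3 + 34·1 + 23·4 + 30·4 + 6·3 + 34·3 + 5·4 + 17·1 = 478
Priya: 25·2 + 34·4 + 23·1 + 30·2 + 6·0 + 34·4 + 5·2 + 17·0 = 415
Marcus: 25·1 + 34·2 + 23·0 + 30·1 + 6·1 + 34·1 + 5·1 + 17·3 = 219
Noah: 25·4 + 34·3 + 23·2 + 30·0 + 6·4 + 34·2 + 5·3 + 17·2 = 389
Ingrid has the highest Borda score (478).

Ingrid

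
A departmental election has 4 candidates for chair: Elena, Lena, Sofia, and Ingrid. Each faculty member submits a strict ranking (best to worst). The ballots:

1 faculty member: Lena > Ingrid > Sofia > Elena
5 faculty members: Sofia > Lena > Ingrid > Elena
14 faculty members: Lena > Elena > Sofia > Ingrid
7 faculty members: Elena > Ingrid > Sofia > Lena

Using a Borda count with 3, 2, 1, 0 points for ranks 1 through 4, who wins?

Elena: 1·0 + 5·0 + 14·2 + 7·3 = 49
Lena: 1·3 + 5·2 + 14·3 + 7·0 = 55
Sofia: 1·1 + 5·3 + 14·1 + 7·1 = 37
Ingrid: 1·2 + 5·1 + 14·0 + 7·2 = 21
Lena has the highest Borda score (55).

Lena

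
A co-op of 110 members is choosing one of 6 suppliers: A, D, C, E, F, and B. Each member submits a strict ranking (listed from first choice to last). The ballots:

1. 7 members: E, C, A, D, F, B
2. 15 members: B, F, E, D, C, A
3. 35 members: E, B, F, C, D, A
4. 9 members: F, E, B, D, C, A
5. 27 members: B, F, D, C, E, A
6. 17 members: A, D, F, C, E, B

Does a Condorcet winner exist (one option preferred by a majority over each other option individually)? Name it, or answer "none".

none

Checking pairwise contests:
D beats A 86–24.
E beats D 66–44.
D beats C 68–42.
F beats E 68–42.
B beats F 77–33.
E beats B 68–42.
Every option loses at least one head-to-head, so there is no Condorcet winner.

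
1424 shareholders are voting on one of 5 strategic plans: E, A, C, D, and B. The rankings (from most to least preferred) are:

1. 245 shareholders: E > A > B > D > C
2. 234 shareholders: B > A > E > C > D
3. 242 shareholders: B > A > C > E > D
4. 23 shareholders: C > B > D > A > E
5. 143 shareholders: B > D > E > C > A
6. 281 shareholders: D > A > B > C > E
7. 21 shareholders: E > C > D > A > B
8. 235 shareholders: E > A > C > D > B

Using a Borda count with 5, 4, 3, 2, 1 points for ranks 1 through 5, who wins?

E: 245·5 + 234·3 + 242·2 + 23·1 + 143·3 + 281·1 + 21·5 + 235·5 = 4424
A: 245·4 + 234·4 + 242·4 + 23·2 + 143·1 + 281·4 + 21·2 + 235·4 = 5179
C: 245·1 + 234·2 + 242·3 + 23·5 + 143·2 + 281·2 + 21·4 + 235·3 = 3191
D: 245·2 + 234·1 + 242·1 + 23·3 + 143·4 + 281·5 + 21·3 + 235·2 = 3545
B: 245·3 + 234·5 + 242·5 + 23·4 + 143·5 + 281·3 + 21·1 + 235·1 = 5021
A has the highest Borda score (5179).

A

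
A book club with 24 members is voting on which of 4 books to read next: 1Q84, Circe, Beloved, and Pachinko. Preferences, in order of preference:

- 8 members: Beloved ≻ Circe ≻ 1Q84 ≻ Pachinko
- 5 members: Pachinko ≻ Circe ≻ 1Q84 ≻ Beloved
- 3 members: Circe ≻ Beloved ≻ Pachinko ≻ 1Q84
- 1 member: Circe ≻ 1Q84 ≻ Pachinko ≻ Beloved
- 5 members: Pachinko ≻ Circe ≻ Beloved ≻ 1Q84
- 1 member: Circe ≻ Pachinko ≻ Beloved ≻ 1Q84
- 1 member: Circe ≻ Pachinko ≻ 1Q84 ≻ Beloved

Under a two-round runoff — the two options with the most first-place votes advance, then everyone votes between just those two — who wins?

Round 1 first-place votes: 1Q84 0, Circe 6, Beloved 8, Pachinko 10.
Pachinko and Beloved advance.
Runoff: Pachinko is preferred to Beloved by 13 voters; Beloved by 11.
Pachinko wins the runoff.

Pachinko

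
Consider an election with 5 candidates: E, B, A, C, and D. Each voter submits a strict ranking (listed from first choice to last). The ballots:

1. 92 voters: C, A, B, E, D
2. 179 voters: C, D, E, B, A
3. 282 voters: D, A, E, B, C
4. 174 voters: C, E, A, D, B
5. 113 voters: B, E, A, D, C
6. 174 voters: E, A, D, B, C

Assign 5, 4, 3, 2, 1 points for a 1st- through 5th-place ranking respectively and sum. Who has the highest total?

E: 92·2 + 179·3 + 282·3 + 174·4 + 113·4 + 174·5 = 3585
B: 92·3 + 179·2 + 282·2 + 174·1 + 113·5 + 174·2 = 2285
A: 92·4 + 179·1 + 282·4 + 174·3 + 113·3 + 174·4 = 3232
C: 92·5 + 179·5 + 282·1 + 174·5 + 113·1 + 174·1 = 2794
D: 92·1 + 179·4 + 282·5 + 174·2 + 113·2 + 174·3 = 3314
E has the highest Borda score (3585).

E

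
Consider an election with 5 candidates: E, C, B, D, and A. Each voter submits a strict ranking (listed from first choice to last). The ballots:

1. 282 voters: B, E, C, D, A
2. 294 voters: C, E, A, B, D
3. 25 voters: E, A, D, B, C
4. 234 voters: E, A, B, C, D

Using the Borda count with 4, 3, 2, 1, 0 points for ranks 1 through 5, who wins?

E

E: 282·3 + 294·3 + 25·4 + 234·4 = 2764
C: 282·2 + 294·4 + 25·0 + 234·1 = 1974
B: 282·4 + 294·1 + 25·1 + 234·2 = 1915
D: 282·1 + 294·0 + 25·2 + 234·0 = 332
A: 282·0 + 294·2 + 25·3 + 234·3 = 1365
E has the highest Borda score (2764).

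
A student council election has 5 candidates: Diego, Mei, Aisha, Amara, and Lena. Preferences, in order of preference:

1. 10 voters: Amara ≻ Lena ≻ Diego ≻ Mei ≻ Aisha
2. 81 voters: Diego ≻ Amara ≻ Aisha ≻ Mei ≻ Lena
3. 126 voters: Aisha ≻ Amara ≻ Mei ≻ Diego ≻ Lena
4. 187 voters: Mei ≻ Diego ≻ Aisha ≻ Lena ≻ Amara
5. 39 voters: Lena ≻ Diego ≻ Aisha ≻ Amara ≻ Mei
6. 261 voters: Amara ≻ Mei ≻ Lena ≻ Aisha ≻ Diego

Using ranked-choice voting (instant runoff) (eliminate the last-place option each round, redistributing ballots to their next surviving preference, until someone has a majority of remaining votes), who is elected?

Amara

Round 1: Diego 81, Mei 187, Aisha 126, Amara 271, Lena 39. Eliminate Lena.
Round 2: Diego 120, Mei 187, Aisha 126, Amara 271. Eliminate Diego.
Round 3: Mei 187, Aisha 165, Amara 352. Eliminate Aisha.
Round 4: Mei 187, Amara 517. Amara has a majority.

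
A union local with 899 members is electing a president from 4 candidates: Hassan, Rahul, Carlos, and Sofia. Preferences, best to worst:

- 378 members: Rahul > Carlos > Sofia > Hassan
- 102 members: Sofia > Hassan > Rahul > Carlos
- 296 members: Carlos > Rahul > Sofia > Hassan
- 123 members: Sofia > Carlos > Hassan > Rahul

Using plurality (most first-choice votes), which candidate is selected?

First-place votes: Hassan 0, Rahul 378, Carlos 296, Sofia 225.
Rahul has the most first-place votes.

Rahul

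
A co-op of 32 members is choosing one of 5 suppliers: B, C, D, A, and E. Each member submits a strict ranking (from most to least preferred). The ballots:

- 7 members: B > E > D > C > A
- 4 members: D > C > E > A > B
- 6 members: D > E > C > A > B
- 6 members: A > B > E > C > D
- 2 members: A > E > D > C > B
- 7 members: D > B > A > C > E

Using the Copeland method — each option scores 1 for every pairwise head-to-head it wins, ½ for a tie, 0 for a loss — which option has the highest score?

B: beats C and E; loses to D and A → score 2.
C: beats A; loses to B, D, and E → score 1.
D: beats B, C, A, and E → score 4.
A: beats B; loses to C, D, and E → score 1.
E: beats C and A; loses to B and D → score 2.
D has the best pairwise record.

D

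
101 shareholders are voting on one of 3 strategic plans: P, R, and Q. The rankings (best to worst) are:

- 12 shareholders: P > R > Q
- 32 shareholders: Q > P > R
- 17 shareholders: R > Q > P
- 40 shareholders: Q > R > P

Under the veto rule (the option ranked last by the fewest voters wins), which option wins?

Q

Last-place votes: P 57, R 32, Q 12.
Q is ranked last by the fewest voters, so Q wins.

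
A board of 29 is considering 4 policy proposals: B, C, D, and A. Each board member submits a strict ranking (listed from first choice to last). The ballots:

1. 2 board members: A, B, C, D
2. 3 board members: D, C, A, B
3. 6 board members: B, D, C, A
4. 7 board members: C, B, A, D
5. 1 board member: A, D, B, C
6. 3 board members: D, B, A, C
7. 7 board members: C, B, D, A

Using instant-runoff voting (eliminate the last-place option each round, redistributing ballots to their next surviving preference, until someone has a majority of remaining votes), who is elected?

Round 1: B 6, C 14, D 6, A 3. Eliminate A.
Round 2: B 8, C 14, D 7. Eliminate D.
Round 3: B 12, C 17. C has a majority.

C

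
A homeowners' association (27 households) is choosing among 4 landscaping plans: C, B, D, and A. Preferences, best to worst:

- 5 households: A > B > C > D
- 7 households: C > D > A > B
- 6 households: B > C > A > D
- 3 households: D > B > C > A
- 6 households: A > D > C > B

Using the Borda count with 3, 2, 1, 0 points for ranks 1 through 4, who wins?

C

C: 5·1 + 7·3 + 6·2 + 3·1 + 6·1 = 47
B: 5·2 + 7·0 + 6·3 + 3·2 + 6·0 = 34
D: 5·0 + 7·2 + 6·0 + 3·3 + 6·2 = 35
A: 5·3 + 7·1 + 6·1 + 3·0 + 6·3 = 46
C has the highest Borda score (47).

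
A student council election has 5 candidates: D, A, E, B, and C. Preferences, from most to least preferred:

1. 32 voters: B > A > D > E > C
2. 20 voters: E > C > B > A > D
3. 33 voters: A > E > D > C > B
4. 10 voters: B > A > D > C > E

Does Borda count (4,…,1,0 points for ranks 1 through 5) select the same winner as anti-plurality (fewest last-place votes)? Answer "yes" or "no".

yes

Borda — scores: D 150, A 278, E 211, B 208, C 103. Winner: A.
Anti-plurality — last-place votes: D 20, A 0, E 10, B 33, C 32. Winner: A.
The two methods agree.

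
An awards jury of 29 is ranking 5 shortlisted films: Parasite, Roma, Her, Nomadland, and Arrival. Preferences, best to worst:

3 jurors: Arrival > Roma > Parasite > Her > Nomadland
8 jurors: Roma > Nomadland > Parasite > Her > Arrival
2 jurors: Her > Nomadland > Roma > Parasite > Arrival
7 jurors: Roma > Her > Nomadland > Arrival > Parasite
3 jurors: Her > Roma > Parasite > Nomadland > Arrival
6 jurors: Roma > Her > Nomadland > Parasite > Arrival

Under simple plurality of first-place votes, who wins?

Roma

First-place votes: Parasite 0, Roma 21, Her 5, Nomadland 0, Arrival 3.
Roma has the most first-place votes.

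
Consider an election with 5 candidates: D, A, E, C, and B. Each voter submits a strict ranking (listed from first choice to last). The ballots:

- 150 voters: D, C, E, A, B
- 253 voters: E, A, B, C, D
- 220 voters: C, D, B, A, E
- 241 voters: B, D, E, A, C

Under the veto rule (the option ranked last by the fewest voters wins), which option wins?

A

Last-place votes: D 253, A 0, E 220, C 241, B 150.
A is ranked last by the fewest voters, so A wins.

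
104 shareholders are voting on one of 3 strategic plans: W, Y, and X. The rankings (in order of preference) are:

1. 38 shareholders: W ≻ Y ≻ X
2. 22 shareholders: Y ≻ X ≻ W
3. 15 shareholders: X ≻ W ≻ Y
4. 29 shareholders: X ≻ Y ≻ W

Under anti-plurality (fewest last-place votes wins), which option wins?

Y

Last-place votes: W 51, Y 15, X 38.
Y is ranked last by the fewest voters, so Y wins.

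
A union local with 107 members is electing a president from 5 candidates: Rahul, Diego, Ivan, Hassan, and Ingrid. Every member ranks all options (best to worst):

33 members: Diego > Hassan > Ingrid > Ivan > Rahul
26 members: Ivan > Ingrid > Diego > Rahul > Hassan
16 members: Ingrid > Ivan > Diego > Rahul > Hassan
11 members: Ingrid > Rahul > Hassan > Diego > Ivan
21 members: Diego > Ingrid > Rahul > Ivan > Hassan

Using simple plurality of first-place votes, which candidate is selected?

Diego

First-place votes: Rahul 0, Diego 54, Ivan 26, Hassan 0, Ingrid 27.
Diego has the most first-place votes.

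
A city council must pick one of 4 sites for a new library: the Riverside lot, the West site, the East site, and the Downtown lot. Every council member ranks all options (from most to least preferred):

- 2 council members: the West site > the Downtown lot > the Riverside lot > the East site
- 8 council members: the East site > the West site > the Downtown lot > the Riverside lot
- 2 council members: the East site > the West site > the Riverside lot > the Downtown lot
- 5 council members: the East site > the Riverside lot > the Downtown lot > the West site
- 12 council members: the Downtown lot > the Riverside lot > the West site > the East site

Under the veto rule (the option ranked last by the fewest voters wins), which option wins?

the Downtown lot

Last-place votes: the Riverside lot 8, the West site 5, the East site 14, the Downtown lot 2.
the Downtown lot is ranked last by the fewest voters, so the Downtown lot wins.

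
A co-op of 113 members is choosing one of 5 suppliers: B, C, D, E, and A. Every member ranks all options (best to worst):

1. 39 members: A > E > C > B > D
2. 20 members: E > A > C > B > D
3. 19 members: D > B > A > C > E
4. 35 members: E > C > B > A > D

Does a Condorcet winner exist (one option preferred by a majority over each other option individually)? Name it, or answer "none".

A vs B: 59–54 for A.
A vs C: 78–35 for A.
A vs D: 94–19 for A.
A vs E: 58–55 for A.
A beats every other option head-to-head.

A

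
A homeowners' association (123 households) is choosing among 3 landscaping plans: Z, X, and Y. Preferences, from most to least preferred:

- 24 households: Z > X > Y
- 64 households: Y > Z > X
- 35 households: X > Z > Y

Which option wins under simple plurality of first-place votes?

Y

First-place votes: Z 24, X 35, Y 64.
Y has the most first-place votes.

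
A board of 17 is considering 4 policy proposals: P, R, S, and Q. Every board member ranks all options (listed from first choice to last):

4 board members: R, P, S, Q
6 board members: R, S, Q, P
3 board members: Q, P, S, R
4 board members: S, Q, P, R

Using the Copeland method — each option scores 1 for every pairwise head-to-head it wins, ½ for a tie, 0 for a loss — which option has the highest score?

R

P: loses to R, S, and Q → score 0.
R: beats P, S, and Q → score 3.
S: beats P and Q; loses to R → score 2.
Q: beats P; loses to R and S → score 1.
R has the best pairwise record.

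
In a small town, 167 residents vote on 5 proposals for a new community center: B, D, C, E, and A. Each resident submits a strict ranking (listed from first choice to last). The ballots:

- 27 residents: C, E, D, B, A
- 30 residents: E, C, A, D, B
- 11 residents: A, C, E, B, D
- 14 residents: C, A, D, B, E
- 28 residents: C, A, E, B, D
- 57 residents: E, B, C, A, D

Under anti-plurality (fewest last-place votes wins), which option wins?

C

Last-place votes: B 30, D 96, C 0, E 14, A 27.
C is ranked last by the fewest voters, so C wins.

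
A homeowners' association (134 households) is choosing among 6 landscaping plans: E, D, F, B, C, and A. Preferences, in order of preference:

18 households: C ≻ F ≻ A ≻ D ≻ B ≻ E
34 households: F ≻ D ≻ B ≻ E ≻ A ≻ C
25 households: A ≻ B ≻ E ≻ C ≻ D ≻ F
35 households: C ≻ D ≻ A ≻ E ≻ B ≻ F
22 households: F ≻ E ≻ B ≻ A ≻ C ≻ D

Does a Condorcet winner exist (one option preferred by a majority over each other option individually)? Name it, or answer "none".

none

Checking pairwise contests:
D beats E 87–47.
F beats D 74–60.
C beats F 78–56.
D beats B 87–47.
E beats C 81–53.
D beats A 69–65.
Every option loses at least one head-to-head, so there is no Condorcet winner.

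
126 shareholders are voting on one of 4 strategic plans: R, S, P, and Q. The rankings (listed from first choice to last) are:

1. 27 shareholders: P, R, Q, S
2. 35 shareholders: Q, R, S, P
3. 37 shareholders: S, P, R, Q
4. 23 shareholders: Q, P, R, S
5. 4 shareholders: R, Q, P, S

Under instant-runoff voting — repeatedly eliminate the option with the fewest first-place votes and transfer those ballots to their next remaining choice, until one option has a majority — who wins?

Q

Round 1: R 4, S 37, P 27, Q 58. Eliminate R.
Round 2: S 37, P 27, Q 62. Eliminate P.
Round 3: S 37, Q 89. Q has a majority.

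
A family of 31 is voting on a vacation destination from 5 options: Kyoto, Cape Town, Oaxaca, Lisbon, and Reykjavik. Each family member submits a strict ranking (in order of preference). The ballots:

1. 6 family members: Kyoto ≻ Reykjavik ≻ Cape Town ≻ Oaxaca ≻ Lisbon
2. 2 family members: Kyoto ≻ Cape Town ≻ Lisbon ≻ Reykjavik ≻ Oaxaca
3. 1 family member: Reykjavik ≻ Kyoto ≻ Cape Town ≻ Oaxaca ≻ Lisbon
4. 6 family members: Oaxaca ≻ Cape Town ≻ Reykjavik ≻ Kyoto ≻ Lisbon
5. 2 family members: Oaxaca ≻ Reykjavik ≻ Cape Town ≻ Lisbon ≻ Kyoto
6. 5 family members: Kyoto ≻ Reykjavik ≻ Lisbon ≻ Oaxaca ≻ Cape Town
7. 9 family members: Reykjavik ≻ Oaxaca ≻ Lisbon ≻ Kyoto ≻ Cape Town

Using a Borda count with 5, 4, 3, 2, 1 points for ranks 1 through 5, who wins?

Kyoto: 6·5 + 2·5 + 1·4 + 6·2 + 2·1 + 5·5 + 9·2 = 101
Cape Town: 6·3 + 2·4 + 1·3 + 6·4 + 2·3 + 5·1 + 9·1 = 73
Oaxaca: 6·2 + 2·1 + 1·2 + 6·5 + 2·5 + 5·2 + 9·4 = 102
Lisbon: 6·1 + 2·3 + 1·1 + 6·1 + 2·2 + 5·3 + 9·3 = 65
Reykjavik: 6·4 + 2·2 + 1·5 + 6·3 + 2·4 + 5·4 + 9·5 = 124
Reykjavik has the highest Borda score (124).

Reykjavik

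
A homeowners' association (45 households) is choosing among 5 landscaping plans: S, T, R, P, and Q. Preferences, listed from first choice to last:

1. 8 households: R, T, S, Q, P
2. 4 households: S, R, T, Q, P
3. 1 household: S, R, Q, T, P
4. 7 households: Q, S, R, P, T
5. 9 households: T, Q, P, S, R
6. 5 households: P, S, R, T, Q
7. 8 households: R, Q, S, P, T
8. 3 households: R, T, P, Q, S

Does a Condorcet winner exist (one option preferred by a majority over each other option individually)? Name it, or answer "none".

Checking pairwise contests:
Q beats S 27–18.
S beats T 25–20.
S beats R 26–19.
S beats P 28–17.
T beats Q 29–16.
Every option loses at least one head-to-head, so there is no Condorcet winner.

none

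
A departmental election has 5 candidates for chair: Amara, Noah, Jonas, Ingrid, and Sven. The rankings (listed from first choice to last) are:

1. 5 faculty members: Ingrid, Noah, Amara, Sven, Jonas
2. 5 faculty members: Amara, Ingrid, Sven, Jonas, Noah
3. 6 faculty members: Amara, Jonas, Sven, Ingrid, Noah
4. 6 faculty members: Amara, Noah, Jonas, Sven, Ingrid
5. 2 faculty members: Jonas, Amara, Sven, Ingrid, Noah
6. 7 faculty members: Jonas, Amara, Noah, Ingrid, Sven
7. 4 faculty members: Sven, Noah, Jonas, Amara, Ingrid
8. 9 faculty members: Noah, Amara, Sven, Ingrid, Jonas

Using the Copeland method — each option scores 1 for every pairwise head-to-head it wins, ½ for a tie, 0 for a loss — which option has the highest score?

Amara: beats Noah, Jonas, Ingrid, and Sven → score 4.
Noah: beats Jonas, Ingrid, and Sven; loses to Amara → score 3.
Jonas: beats Ingrid; loses to Amara, Noah, and Sven → score 1.
Ingrid: loses to Amara, Noah, Jonas, and Sven → score 0.
Sven: beats Jonas and Ingrid; loses to Amara and Noah → score 2.
Amara has the best pairwise record.

Amara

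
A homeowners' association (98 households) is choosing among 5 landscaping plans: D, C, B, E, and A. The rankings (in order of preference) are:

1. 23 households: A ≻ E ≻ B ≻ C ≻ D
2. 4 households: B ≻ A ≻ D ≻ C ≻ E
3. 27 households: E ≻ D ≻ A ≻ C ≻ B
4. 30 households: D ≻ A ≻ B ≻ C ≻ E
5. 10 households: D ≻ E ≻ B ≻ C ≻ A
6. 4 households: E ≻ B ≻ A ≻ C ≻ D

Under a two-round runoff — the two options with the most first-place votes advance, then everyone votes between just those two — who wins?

E

Round 1 first-place votes: D 40, C 0, B 4, E 31, A 23.
D and E advance.
Runoff: D is preferred to E by 44 voters; E by 54.
E wins the runoff.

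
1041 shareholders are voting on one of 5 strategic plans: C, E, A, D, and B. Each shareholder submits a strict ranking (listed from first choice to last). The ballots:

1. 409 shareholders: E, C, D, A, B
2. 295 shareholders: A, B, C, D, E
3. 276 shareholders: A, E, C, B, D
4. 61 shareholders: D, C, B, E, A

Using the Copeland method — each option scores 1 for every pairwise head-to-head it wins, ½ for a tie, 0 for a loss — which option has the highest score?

C: beats D and B; loses to E and A → score 2.
E: beats C, D, and B; loses to A → score 3.
A: beats C, E, D, and B → score 4.
D: loses to C, E, A, and B → score 0.
B: beats D; loses to C, E, and A → score 1.
A has the best pairwise record.

A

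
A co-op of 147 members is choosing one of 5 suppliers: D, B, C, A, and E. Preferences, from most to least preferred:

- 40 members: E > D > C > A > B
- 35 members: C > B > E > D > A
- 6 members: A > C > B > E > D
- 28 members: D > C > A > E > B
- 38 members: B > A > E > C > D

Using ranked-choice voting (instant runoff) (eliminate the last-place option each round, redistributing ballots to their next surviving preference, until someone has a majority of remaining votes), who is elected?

E

Round 1: D 28, B 38, C 35, A 6, E 40. Eliminate A.
Round 2: D 28, B 38, C 41, E 40. Eliminate D.
Round 3: B 38, C 69, E 40. Eliminate B.
Round 4: C 69, E 78. E has a majority.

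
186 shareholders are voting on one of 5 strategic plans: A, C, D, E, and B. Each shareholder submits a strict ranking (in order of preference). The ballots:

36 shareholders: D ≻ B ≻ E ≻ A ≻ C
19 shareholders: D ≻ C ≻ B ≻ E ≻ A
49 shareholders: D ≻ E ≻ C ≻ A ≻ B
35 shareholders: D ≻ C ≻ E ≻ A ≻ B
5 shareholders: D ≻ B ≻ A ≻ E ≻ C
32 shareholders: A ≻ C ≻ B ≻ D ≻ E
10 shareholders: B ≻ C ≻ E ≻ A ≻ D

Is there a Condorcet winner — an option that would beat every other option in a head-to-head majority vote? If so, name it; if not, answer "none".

D

D vs A: 144–42 for D.
D vs C: 144–42 for D.
D vs E: 176–10 for D.
D vs B: 144–42 for D.
D beats every other option head-to-head.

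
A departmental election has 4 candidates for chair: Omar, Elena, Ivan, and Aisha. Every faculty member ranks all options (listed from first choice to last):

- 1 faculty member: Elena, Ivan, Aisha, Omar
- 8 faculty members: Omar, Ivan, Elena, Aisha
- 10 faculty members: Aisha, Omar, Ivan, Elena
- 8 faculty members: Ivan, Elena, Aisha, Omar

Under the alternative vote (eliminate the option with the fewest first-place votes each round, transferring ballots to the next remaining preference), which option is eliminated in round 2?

Omar

Round 1: Omar 8, Elena 1, Ivan 8, Aisha 10. Eliminate Elena.
Round 2: Omar 8, Ivan 9, Aisha 10. Eliminate Omar.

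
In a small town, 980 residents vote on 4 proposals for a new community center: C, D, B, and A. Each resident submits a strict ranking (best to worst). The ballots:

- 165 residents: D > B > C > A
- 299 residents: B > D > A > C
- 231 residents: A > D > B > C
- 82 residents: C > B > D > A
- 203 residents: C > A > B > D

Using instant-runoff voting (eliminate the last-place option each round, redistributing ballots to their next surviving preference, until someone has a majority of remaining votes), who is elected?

Round 1: C 285, D 165, B 299, A 231. Eliminate D.
Round 2: C 285, B 464, A 231. Eliminate A.
Round 3: C 285, B 695. B has a majority.

B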